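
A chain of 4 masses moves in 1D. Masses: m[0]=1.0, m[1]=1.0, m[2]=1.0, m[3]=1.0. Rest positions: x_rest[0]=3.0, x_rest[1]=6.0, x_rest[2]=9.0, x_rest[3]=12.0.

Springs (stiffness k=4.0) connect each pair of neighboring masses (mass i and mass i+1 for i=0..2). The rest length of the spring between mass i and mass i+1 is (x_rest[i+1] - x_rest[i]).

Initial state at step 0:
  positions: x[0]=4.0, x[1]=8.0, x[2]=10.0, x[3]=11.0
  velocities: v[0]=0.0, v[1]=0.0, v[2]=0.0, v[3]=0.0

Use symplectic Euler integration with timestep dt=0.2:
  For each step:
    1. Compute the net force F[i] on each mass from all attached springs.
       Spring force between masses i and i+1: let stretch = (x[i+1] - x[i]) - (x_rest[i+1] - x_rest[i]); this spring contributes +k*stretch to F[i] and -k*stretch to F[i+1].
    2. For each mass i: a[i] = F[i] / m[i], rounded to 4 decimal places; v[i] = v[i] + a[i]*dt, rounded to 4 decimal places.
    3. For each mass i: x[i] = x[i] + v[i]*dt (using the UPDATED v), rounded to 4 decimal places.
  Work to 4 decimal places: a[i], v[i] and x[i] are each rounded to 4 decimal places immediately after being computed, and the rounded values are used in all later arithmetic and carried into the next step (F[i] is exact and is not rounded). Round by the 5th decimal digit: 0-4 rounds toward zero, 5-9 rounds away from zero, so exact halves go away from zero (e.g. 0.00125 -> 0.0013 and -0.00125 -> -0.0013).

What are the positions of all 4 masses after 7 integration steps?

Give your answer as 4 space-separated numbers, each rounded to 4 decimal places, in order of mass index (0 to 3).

Answer: 3.3369 6.2130 9.6622 13.7879

Derivation:
Step 0: x=[4.0000 8.0000 10.0000 11.0000] v=[0.0000 0.0000 0.0000 0.0000]
Step 1: x=[4.1600 7.6800 9.8400 11.3200] v=[0.8000 -1.6000 -0.8000 1.6000]
Step 2: x=[4.4032 7.1424 9.5712 11.8832] v=[1.2160 -2.6880 -1.3440 2.8160]
Step 3: x=[4.6047 6.5551 9.2837 12.5565] v=[1.0074 -2.9363 -1.4374 3.3664]
Step 4: x=[4.6382 6.0924 9.0833 13.1861] v=[0.1677 -2.3137 -1.0020 3.1482]
Step 5: x=[4.4244 5.8755 9.0608 13.6393] v=[-1.0689 -1.0843 -0.1125 2.2660]
Step 6: x=[3.9628 5.9361 9.2612 13.8399] v=[-2.3080 0.3031 1.0021 1.0032]
Step 7: x=[3.3369 6.2130 9.6622 13.7879] v=[-3.1294 1.3845 2.0050 -0.2598]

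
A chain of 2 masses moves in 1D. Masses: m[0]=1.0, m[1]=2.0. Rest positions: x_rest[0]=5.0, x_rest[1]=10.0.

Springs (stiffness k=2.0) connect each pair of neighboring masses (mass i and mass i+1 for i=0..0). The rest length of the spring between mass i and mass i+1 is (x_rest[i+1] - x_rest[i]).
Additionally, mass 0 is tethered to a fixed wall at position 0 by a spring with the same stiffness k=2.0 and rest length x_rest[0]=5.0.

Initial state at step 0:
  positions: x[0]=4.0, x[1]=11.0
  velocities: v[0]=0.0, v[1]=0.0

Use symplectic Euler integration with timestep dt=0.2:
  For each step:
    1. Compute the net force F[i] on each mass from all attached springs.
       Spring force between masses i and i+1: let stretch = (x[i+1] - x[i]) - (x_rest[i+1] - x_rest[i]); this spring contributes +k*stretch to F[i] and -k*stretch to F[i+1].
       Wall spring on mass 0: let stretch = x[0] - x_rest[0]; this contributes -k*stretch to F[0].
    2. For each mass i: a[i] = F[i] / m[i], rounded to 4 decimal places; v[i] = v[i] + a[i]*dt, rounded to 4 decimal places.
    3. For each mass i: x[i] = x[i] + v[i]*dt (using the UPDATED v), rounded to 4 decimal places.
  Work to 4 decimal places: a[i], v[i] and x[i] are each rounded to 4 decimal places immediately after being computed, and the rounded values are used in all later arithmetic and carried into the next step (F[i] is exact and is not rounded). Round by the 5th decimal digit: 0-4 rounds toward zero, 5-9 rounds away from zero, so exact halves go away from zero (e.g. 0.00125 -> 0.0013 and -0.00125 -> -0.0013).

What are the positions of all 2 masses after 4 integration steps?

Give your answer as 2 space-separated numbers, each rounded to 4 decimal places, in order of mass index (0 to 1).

Step 0: x=[4.0000 11.0000] v=[0.0000 0.0000]
Step 1: x=[4.2400 10.9200] v=[1.2000 -0.4000]
Step 2: x=[4.6752 10.7728] v=[2.1760 -0.7360]
Step 3: x=[5.2242 10.5817] v=[2.7450 -0.9555]
Step 4: x=[5.7839 10.3763] v=[2.7983 -1.0270]

Answer: 5.7839 10.3763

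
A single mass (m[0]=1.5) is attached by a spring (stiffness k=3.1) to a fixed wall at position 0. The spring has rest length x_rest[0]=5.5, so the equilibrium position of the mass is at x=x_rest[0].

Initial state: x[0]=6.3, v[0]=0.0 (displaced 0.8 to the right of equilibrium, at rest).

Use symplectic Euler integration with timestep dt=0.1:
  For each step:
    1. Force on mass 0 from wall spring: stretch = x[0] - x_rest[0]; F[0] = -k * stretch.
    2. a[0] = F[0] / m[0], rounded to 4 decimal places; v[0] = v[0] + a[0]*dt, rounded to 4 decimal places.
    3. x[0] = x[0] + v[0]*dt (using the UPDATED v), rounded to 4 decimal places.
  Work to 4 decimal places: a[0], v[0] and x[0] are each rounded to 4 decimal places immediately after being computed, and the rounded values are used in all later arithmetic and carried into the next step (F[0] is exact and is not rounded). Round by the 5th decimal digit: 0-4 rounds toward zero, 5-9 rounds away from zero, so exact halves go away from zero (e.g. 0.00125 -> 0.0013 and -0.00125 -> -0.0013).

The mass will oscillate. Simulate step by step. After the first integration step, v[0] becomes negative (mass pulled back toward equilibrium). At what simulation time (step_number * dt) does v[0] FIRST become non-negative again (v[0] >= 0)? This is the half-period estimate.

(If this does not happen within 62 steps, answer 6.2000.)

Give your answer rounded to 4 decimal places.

Step 0: x=[6.3000] v=[0.0000]
Step 1: x=[6.2835] v=[-0.1653]
Step 2: x=[6.2508] v=[-0.3272]
Step 3: x=[6.2026] v=[-0.4824]
Step 4: x=[6.1398] v=[-0.6276]
Step 5: x=[6.0638] v=[-0.7598]
Step 6: x=[5.9762] v=[-0.8763]
Step 7: x=[5.8787] v=[-0.9747]
Step 8: x=[5.7734] v=[-1.0530]
Step 9: x=[5.6625] v=[-1.1095]
Step 10: x=[5.5482] v=[-1.1431]
Step 11: x=[5.4329] v=[-1.1531]
Step 12: x=[5.3190] v=[-1.1392]
Step 13: x=[5.2088] v=[-1.1018]
Step 14: x=[5.1046] v=[-1.0416]
Step 15: x=[5.0086] v=[-0.9599]
Step 16: x=[4.9228] v=[-0.8583]
Step 17: x=[4.8489] v=[-0.7390]
Step 18: x=[4.7885] v=[-0.6044]
Step 19: x=[4.7428] v=[-0.4574]
Step 20: x=[4.7127] v=[-0.3009]
Step 21: x=[4.6989] v=[-0.1382]
Step 22: x=[4.7016] v=[0.0274]
First v>=0 after going negative at step 22, time=2.2000

Answer: 2.2000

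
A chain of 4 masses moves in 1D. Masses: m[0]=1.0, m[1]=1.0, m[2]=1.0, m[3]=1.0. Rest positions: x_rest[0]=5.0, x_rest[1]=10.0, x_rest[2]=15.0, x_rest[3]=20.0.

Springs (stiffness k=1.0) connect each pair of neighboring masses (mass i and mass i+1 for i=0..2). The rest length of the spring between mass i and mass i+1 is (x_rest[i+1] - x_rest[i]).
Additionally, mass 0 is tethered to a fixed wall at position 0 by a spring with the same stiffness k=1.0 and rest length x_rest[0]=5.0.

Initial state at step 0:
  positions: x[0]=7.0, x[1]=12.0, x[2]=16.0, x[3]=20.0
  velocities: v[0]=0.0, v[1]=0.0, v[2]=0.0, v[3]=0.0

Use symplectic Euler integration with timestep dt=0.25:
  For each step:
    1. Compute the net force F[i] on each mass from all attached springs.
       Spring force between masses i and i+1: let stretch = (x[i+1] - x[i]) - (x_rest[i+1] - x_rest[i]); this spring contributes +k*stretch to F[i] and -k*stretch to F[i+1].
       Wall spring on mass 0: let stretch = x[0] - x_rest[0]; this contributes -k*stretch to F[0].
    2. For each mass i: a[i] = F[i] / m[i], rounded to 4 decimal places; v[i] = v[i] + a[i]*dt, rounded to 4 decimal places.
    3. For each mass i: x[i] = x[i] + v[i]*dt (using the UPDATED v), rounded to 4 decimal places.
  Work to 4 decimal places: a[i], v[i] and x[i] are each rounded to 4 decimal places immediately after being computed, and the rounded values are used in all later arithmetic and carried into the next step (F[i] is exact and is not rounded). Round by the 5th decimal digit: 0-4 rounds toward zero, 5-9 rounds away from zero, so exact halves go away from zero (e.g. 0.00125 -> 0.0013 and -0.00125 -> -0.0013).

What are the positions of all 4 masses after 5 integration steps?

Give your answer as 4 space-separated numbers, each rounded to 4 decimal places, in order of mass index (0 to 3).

Answer: 5.4962 11.0813 15.9940 20.8074

Derivation:
Step 0: x=[7.0000 12.0000 16.0000 20.0000] v=[0.0000 0.0000 0.0000 0.0000]
Step 1: x=[6.8750 11.9375 16.0000 20.0625] v=[-0.5000 -0.2500 0.0000 0.2500]
Step 2: x=[6.6367 11.8125 16.0000 20.1836] v=[-0.9531 -0.5000 0.0000 0.4844]
Step 3: x=[6.3071 11.6257 15.9998 20.3557] v=[-1.3183 -0.7471 -0.0010 0.6885]
Step 4: x=[5.9158 11.3799 15.9984 20.5681] v=[-1.5654 -0.9832 -0.0056 0.8495]
Step 5: x=[5.4962 11.0813 15.9940 20.8074] v=[-1.6783 -1.1946 -0.0178 0.9571]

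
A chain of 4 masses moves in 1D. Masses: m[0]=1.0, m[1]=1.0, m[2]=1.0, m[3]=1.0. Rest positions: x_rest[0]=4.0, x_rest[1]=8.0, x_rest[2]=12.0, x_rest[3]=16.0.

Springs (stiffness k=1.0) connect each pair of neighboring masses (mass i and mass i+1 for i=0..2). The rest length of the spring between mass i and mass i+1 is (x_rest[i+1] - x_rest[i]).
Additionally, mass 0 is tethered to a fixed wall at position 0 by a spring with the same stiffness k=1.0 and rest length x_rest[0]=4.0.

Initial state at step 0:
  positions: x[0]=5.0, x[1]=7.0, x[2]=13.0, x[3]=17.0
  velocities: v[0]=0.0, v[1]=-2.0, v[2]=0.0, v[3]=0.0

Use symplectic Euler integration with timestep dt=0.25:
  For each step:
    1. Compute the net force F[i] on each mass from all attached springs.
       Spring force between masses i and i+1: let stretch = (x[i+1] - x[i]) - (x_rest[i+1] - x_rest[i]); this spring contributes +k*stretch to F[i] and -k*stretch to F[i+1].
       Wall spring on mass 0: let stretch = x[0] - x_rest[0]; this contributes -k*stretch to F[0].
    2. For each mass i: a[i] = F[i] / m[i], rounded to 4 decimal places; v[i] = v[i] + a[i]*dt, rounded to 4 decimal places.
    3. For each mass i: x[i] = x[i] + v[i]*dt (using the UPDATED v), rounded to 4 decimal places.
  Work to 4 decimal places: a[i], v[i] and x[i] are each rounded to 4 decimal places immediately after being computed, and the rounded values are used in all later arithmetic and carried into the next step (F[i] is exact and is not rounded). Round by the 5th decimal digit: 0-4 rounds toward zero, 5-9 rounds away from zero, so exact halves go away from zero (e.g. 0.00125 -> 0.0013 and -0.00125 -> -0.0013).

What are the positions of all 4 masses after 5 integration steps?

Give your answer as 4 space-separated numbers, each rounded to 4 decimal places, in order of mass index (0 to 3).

Step 0: x=[5.0000 7.0000 13.0000 17.0000] v=[0.0000 -2.0000 0.0000 0.0000]
Step 1: x=[4.8125 6.7500 12.8750 17.0000] v=[-0.7500 -1.0000 -0.5000 0.0000]
Step 2: x=[4.4453 6.7617 12.6250 16.9922] v=[-1.4688 0.0469 -1.0000 -0.0313]
Step 3: x=[3.9451 6.9951 12.2815 16.9614] v=[-2.0010 0.9336 -1.3740 -0.1231]
Step 4: x=[3.3889 7.3683 11.9001 16.8881] v=[-2.2248 1.4927 -1.5256 -0.2931]
Step 5: x=[2.8696 7.7760 11.5472 16.7531] v=[-2.0772 1.6308 -1.4116 -0.5401]

Answer: 2.8696 7.7760 11.5472 16.7531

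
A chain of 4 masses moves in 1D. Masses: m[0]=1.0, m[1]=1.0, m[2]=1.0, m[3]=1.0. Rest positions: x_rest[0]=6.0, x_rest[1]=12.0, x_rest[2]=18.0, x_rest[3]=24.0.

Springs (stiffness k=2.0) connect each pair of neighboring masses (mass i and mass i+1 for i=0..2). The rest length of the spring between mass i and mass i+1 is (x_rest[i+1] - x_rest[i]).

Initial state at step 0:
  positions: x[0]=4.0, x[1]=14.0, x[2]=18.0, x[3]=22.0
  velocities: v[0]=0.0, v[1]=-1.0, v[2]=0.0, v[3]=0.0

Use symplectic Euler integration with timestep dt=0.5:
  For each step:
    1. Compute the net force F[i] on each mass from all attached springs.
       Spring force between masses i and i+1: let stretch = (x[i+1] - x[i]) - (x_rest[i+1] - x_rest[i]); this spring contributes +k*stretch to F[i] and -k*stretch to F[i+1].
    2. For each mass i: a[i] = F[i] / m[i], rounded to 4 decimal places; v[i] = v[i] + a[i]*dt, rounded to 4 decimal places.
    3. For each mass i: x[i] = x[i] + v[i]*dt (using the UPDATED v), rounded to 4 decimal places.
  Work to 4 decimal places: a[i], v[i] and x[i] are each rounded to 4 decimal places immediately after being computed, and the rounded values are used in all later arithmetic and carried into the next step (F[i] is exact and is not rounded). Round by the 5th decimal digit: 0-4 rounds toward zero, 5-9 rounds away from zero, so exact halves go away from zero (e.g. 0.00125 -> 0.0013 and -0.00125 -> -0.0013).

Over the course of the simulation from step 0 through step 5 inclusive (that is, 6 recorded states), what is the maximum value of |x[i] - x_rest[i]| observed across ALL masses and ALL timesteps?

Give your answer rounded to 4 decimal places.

Step 0: x=[4.0000 14.0000 18.0000 22.0000] v=[0.0000 -1.0000 0.0000 0.0000]
Step 1: x=[6.0000 10.5000 18.0000 23.0000] v=[4.0000 -7.0000 0.0000 2.0000]
Step 2: x=[7.2500 8.5000 16.7500 24.5000] v=[2.5000 -4.0000 -2.5000 3.0000]
Step 3: x=[6.1250 10.0000 15.2500 25.1250] v=[-2.2500 3.0000 -3.0000 1.2500]
Step 4: x=[3.9375 12.1875 16.0625 23.8125] v=[-4.3750 4.3750 1.6250 -2.6250]
Step 5: x=[2.8750 12.1875 18.8125 21.6250] v=[-2.1250 0.0000 5.5000 -4.3750]
Max displacement = 3.5000

Answer: 3.5000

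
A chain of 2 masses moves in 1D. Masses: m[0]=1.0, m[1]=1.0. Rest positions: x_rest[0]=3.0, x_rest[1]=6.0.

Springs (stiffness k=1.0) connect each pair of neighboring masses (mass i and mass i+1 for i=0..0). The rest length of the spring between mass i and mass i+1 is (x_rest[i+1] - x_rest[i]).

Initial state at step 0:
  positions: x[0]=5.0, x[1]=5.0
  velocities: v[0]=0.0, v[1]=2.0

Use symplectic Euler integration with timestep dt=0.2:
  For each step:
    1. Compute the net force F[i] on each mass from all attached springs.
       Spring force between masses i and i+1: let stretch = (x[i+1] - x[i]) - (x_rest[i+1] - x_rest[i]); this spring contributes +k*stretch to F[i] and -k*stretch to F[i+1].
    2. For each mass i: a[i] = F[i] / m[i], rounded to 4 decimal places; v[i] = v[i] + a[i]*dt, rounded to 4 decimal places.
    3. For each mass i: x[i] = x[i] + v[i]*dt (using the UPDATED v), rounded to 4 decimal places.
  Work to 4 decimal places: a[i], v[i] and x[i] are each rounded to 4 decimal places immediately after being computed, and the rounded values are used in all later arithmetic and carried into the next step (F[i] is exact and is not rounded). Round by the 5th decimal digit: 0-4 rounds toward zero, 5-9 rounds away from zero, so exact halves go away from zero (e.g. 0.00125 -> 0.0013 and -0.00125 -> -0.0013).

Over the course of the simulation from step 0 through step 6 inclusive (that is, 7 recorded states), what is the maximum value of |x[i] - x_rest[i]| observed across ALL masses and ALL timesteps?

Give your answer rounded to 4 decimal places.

Step 0: x=[5.0000 5.0000] v=[0.0000 2.0000]
Step 1: x=[4.8800 5.5200] v=[-0.6000 2.6000]
Step 2: x=[4.6656 6.1344] v=[-1.0720 3.0720]
Step 3: x=[4.3900 6.8100] v=[-1.3782 3.3782]
Step 4: x=[4.0912 7.5088] v=[-1.4942 3.4942]
Step 5: x=[3.8091 8.1909] v=[-1.4107 3.4107]
Step 6: x=[3.5822 8.8178] v=[-1.1343 3.1343]
Max displacement = 2.8178

Answer: 2.8178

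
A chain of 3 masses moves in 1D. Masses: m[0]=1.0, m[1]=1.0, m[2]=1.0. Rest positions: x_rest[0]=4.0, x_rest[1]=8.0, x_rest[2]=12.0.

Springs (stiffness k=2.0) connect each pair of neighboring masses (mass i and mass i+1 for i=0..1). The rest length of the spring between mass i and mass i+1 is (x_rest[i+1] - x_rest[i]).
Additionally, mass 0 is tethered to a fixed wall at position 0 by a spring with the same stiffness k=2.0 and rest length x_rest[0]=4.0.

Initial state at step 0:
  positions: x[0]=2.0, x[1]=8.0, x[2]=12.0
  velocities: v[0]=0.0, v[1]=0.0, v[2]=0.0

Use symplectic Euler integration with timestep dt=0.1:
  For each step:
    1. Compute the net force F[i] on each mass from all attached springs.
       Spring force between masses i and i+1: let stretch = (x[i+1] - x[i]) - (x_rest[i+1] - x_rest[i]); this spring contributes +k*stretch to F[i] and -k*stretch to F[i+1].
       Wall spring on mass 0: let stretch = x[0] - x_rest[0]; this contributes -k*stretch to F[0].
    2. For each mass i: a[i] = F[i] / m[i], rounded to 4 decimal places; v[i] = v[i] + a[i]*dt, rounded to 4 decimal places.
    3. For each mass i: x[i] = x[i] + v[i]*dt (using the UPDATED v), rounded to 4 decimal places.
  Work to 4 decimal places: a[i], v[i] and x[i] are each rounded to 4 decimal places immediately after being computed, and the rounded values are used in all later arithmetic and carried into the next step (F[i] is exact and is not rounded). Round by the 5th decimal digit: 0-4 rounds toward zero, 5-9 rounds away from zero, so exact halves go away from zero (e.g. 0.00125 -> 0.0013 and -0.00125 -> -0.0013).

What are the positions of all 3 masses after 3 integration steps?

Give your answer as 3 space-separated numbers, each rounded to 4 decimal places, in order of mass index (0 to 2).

Answer: 2.4602 7.7758 11.9961

Derivation:
Step 0: x=[2.0000 8.0000 12.0000] v=[0.0000 0.0000 0.0000]
Step 1: x=[2.0800 7.9600 12.0000] v=[0.8000 -0.4000 0.0000]
Step 2: x=[2.2360 7.8832 11.9992] v=[1.5600 -0.7680 -0.0080]
Step 3: x=[2.4602 7.7758 11.9961] v=[2.2422 -1.0742 -0.0312]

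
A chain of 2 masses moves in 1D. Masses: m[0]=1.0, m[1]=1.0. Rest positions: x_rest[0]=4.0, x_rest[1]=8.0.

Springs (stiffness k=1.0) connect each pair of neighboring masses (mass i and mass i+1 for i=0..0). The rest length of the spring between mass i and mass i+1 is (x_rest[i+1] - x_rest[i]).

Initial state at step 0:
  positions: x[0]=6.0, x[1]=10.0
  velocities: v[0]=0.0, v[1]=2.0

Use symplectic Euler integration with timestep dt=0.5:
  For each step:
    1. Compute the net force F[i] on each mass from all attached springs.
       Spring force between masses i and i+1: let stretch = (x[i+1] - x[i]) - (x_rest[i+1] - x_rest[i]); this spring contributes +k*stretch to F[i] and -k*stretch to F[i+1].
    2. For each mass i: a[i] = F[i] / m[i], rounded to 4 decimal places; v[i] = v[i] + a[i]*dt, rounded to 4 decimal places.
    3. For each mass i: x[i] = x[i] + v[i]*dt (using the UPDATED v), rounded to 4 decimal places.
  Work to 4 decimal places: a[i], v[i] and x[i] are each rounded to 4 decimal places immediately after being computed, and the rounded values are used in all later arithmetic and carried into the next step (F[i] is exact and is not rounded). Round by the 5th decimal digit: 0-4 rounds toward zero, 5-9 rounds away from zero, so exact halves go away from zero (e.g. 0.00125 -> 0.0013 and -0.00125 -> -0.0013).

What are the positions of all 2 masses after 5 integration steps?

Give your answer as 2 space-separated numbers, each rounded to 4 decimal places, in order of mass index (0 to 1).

Answer: 8.8438 12.1563

Derivation:
Step 0: x=[6.0000 10.0000] v=[0.0000 2.0000]
Step 1: x=[6.0000 11.0000] v=[0.0000 2.0000]
Step 2: x=[6.2500 11.7500] v=[0.5000 1.5000]
Step 3: x=[6.8750 12.1250] v=[1.2500 0.7500]
Step 4: x=[7.8125 12.1875] v=[1.8750 0.1250]
Step 5: x=[8.8438 12.1563] v=[2.0625 -0.0625]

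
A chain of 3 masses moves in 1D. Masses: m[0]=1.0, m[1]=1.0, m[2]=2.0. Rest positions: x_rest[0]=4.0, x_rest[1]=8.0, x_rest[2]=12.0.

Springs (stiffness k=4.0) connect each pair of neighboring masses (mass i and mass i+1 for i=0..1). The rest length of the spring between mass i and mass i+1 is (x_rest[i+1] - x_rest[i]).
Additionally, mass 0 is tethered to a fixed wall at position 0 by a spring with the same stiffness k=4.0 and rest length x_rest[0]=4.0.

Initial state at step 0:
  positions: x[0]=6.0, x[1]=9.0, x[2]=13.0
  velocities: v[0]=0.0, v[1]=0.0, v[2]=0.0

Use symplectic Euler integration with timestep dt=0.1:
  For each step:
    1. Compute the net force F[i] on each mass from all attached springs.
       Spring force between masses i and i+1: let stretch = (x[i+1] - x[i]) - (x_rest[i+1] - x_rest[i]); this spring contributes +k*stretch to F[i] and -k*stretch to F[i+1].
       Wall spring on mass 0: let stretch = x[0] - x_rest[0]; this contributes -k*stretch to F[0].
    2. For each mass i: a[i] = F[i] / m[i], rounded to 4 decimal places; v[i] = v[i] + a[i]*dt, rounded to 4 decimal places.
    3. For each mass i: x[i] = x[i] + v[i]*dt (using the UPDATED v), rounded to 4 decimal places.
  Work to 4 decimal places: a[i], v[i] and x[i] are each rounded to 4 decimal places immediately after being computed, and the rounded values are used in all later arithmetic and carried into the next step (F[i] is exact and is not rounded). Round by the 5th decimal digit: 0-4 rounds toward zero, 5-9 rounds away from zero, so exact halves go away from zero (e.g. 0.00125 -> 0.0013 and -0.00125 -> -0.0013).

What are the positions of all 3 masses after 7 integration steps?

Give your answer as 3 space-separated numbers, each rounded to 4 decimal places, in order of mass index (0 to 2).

Step 0: x=[6.0000 9.0000 13.0000] v=[0.0000 0.0000 0.0000]
Step 1: x=[5.8800 9.0400 13.0000] v=[-1.2000 0.4000 0.0000]
Step 2: x=[5.6512 9.1120 13.0008] v=[-2.2880 0.7200 0.0080]
Step 3: x=[5.3348 9.2011 13.0038] v=[-3.1642 0.8912 0.0302]
Step 4: x=[4.9596 9.2877 13.0108] v=[-3.7516 0.8658 0.0697]
Step 5: x=[4.5592 9.3501 13.0233] v=[-4.0042 0.6238 0.1251]
Step 6: x=[4.1681 9.3678 13.0424] v=[-3.9115 0.1767 0.1905]
Step 7: x=[3.8182 9.3245 13.0680] v=[-3.4989 -0.4333 0.2556]

Answer: 3.8182 9.3245 13.0680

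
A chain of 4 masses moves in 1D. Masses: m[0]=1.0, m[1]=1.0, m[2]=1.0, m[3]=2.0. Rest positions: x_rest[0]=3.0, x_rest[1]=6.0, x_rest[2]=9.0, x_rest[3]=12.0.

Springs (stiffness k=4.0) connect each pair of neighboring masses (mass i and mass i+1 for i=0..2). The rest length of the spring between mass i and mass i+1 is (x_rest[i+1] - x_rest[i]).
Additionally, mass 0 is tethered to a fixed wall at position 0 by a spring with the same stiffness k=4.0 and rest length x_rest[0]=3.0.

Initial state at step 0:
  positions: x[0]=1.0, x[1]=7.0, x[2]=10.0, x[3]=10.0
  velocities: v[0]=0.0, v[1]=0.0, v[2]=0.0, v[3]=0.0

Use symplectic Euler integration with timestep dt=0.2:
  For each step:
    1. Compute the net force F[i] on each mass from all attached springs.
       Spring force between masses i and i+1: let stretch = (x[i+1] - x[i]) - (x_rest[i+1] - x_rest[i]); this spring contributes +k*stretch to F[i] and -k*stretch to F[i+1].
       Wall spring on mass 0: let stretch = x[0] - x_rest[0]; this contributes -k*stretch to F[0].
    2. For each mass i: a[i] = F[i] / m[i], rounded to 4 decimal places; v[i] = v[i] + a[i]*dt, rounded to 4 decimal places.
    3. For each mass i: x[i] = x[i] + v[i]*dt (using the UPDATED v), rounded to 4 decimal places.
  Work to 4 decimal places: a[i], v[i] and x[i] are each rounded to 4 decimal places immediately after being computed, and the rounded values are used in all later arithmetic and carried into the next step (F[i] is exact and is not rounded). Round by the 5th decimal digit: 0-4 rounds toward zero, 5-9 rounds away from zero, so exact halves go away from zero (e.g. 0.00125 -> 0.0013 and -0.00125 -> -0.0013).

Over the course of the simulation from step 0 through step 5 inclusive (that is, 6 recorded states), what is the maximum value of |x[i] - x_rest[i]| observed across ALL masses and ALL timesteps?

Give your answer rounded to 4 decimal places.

Answer: 2.6160

Derivation:
Step 0: x=[1.0000 7.0000 10.0000 10.0000] v=[0.0000 0.0000 0.0000 0.0000]
Step 1: x=[1.8000 6.5200 9.5200 10.2400] v=[4.0000 -2.4000 -2.4000 1.2000]
Step 2: x=[3.0672 5.7648 8.6752 10.6624] v=[6.3360 -3.7760 -4.2240 2.1120]
Step 3: x=[4.2753 5.0436 7.6827 11.1658] v=[6.0403 -3.6058 -4.9626 2.5171]
Step 4: x=[4.9222 4.6218 6.8252 11.6306] v=[3.2347 -2.1092 -4.2874 2.3239]
Step 5: x=[4.7335 4.6006 6.3840 11.9509] v=[-0.9434 -0.1062 -2.2058 1.6017]
Max displacement = 2.6160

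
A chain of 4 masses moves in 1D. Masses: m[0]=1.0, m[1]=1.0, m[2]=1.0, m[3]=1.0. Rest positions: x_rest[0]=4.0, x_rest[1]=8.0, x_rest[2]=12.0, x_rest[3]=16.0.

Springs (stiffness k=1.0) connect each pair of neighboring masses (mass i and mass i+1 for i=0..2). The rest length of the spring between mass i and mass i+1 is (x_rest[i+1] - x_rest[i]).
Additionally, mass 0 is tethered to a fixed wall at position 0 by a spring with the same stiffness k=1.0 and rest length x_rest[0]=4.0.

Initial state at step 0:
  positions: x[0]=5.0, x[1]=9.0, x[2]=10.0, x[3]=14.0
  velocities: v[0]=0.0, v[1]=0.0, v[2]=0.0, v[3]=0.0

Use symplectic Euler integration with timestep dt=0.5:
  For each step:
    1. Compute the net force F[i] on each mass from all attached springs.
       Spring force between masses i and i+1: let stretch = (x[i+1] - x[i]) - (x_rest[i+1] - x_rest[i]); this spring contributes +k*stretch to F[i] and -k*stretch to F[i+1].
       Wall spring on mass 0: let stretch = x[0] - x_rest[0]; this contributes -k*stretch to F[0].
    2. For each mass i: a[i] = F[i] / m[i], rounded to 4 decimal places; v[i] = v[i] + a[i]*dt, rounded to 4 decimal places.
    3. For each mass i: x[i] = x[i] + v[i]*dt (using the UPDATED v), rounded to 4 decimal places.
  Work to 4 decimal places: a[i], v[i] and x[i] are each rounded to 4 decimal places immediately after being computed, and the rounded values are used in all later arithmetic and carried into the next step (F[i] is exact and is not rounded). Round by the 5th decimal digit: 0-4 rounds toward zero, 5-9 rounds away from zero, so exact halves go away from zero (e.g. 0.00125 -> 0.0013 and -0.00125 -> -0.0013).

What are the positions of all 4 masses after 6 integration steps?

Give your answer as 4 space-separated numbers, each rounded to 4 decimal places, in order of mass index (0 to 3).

Step 0: x=[5.0000 9.0000 10.0000 14.0000] v=[0.0000 0.0000 0.0000 0.0000]
Step 1: x=[4.7500 8.2500 10.7500 14.0000] v=[-0.5000 -1.5000 1.5000 0.0000]
Step 2: x=[4.1875 7.2500 11.6875 14.1875] v=[-1.1250 -2.0000 1.8750 0.3750]
Step 3: x=[3.3438 6.5938 12.1407 14.7500] v=[-1.6875 -1.3125 0.9063 1.1250]
Step 4: x=[2.4766 6.5118 11.8595 15.6602] v=[-1.7344 -0.1641 -0.5625 1.8204]
Step 5: x=[1.9991 6.7579 11.1915 16.6203] v=[-0.9551 0.4922 -1.3360 1.9201]
Step 6: x=[2.2115 6.9227 10.7723 17.2232] v=[0.4248 0.3296 -0.8384 1.2057]

Answer: 2.2115 6.9227 10.7723 17.2232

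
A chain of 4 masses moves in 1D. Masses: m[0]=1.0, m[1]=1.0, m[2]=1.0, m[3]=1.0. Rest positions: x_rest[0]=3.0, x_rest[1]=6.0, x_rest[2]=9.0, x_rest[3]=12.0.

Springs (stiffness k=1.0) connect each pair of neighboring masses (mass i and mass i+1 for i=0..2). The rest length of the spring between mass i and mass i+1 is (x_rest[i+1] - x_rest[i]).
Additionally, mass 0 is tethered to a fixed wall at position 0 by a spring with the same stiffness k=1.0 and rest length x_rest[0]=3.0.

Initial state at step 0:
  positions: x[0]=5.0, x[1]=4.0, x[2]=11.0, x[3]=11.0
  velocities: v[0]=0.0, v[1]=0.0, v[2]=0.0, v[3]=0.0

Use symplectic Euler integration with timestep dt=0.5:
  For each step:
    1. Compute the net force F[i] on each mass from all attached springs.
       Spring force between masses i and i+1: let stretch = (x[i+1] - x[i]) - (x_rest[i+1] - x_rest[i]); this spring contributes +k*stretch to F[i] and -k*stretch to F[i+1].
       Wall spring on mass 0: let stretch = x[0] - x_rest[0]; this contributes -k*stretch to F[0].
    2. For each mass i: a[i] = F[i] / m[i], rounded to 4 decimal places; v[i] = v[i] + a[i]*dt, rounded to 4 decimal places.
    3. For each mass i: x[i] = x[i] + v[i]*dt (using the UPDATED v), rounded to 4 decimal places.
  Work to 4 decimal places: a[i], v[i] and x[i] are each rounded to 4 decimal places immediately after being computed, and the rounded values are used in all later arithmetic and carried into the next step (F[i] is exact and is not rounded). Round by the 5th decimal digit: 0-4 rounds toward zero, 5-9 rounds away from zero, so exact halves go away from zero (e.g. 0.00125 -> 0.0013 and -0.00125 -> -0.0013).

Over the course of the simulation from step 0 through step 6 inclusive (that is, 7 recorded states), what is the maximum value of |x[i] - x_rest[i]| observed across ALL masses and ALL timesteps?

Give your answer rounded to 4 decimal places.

Step 0: x=[5.0000 4.0000 11.0000 11.0000] v=[0.0000 0.0000 0.0000 0.0000]
Step 1: x=[3.5000 6.0000 9.2500 11.7500] v=[-3.0000 4.0000 -3.5000 1.5000]
Step 2: x=[1.7500 8.1875 7.3125 12.6250] v=[-3.5000 4.3750 -3.8750 1.7500]
Step 3: x=[1.1719 8.5469 6.9219 12.9219] v=[-1.1563 0.7188 -0.7813 0.5938]
Step 4: x=[2.1446 6.6563 8.4375 12.4688] v=[1.9453 -3.7812 3.0312 -0.9062]
Step 5: x=[3.7091 4.0831 10.5157 11.7579] v=[3.1289 -5.1465 4.1563 -1.4219]
Step 6: x=[4.4398 3.0245 11.2963 11.4864] v=[1.4614 -2.1172 1.5611 -0.5430]
Max displacement = 2.9755

Answer: 2.9755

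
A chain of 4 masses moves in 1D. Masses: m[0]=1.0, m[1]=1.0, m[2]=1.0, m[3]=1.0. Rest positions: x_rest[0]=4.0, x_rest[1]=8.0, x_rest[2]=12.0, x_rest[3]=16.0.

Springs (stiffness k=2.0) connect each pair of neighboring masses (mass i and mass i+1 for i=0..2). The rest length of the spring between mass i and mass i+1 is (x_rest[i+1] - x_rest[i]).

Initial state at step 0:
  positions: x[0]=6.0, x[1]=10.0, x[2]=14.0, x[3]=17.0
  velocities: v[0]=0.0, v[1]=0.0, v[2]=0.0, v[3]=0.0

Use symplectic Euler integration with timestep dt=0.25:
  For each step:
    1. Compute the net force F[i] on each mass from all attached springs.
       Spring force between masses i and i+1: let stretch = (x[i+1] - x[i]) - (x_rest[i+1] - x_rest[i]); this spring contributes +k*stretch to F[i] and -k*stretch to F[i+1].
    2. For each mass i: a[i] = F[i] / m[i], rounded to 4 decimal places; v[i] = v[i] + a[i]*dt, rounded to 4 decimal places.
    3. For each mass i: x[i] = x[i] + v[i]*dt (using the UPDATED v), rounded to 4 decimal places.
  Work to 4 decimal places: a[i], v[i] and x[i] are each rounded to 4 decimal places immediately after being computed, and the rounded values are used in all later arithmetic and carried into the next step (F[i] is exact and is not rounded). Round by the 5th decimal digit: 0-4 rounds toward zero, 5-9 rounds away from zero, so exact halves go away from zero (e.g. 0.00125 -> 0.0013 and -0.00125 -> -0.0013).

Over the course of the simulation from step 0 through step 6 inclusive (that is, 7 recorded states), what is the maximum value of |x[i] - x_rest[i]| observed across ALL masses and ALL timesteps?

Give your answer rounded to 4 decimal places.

Answer: 2.1177

Derivation:
Step 0: x=[6.0000 10.0000 14.0000 17.0000] v=[0.0000 0.0000 0.0000 0.0000]
Step 1: x=[6.0000 10.0000 13.8750 17.1250] v=[0.0000 0.0000 -0.5000 0.5000]
Step 2: x=[6.0000 9.9844 13.6719 17.3438] v=[0.0000 -0.0625 -0.8125 0.8750]
Step 3: x=[5.9981 9.9317 13.4668 17.6036] v=[-0.0078 -0.2110 -0.8203 1.0391]
Step 4: x=[5.9879 9.8291 13.3369 17.8463] v=[-0.0410 -0.4103 -0.5195 0.9707]
Step 5: x=[5.9578 9.6849 13.3322 18.0253] v=[-0.1204 -0.5770 -0.0187 0.7160]
Step 6: x=[5.8936 9.5307 13.4583 18.1177] v=[-0.2569 -0.6169 0.5042 0.3695]
Max displacement = 2.1177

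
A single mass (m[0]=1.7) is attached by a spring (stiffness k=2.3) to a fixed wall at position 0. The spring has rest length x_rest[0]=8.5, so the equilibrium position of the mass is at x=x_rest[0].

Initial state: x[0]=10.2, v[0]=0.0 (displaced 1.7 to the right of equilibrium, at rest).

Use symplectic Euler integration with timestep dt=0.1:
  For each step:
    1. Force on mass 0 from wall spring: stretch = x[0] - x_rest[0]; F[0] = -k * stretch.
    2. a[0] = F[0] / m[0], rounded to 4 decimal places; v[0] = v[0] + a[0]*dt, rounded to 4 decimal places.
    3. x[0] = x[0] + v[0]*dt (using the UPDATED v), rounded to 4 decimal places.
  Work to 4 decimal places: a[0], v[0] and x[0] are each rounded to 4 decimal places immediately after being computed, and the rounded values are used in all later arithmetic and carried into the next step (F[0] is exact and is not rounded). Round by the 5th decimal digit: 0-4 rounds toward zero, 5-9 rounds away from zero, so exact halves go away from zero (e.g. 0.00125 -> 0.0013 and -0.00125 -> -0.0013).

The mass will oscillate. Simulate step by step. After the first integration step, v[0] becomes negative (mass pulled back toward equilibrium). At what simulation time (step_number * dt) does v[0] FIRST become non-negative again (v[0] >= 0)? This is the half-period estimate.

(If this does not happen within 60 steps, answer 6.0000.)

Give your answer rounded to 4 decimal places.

Answer: 2.7000

Derivation:
Step 0: x=[10.2000] v=[0.0000]
Step 1: x=[10.1770] v=[-0.2300]
Step 2: x=[10.1313] v=[-0.4569]
Step 3: x=[10.0635] v=[-0.6776]
Step 4: x=[9.9746] v=[-0.8891]
Step 5: x=[9.8657] v=[-1.0886]
Step 6: x=[9.7384] v=[-1.2734]
Step 7: x=[9.5943] v=[-1.4410]
Step 8: x=[9.4354] v=[-1.5891]
Step 9: x=[9.2638] v=[-1.7157]
Step 10: x=[9.0819] v=[-1.8190]
Step 11: x=[8.8921] v=[-1.8977]
Step 12: x=[8.6970] v=[-1.9508]
Step 13: x=[8.4993] v=[-1.9775]
Step 14: x=[8.3016] v=[-1.9774]
Step 15: x=[8.1065] v=[-1.9506]
Step 16: x=[7.9168] v=[-1.8974]
Step 17: x=[7.7350] v=[-1.8185]
Step 18: x=[7.5635] v=[-1.7150]
Step 19: x=[7.4047] v=[-1.5883]
Step 20: x=[7.2607] v=[-1.4401]
Step 21: x=[7.1335] v=[-1.2724]
Step 22: x=[7.0248] v=[-1.0875]
Step 23: x=[6.9360] v=[-0.8879]
Step 24: x=[6.8684] v=[-0.6763]
Step 25: x=[6.8228] v=[-0.4556]
Step 26: x=[6.7999] v=[-0.2287]
Step 27: x=[6.8000] v=[0.0013]
First v>=0 after going negative at step 27, time=2.7000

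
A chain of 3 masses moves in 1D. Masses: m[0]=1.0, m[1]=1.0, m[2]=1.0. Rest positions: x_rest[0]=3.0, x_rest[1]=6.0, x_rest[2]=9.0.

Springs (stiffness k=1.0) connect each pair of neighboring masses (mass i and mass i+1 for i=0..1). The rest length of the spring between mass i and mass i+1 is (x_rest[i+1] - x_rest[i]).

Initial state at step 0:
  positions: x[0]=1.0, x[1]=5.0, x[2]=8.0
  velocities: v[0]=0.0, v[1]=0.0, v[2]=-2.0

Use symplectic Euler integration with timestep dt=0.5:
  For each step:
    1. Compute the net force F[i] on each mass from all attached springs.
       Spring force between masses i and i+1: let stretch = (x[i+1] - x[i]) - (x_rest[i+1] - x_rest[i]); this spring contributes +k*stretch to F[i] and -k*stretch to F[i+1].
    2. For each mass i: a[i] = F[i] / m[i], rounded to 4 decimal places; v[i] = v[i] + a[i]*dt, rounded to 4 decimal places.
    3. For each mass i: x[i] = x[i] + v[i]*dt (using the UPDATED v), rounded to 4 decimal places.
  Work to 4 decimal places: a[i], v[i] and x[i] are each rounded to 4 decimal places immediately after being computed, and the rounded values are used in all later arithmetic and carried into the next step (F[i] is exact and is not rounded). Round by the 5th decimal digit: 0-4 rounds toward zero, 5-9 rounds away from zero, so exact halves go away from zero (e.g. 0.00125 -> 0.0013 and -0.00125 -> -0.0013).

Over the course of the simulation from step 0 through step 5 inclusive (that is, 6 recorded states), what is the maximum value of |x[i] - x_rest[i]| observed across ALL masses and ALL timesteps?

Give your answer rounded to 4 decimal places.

Answer: 3.9101

Derivation:
Step 0: x=[1.0000 5.0000 8.0000] v=[0.0000 0.0000 -2.0000]
Step 1: x=[1.2500 4.7500 7.0000] v=[0.5000 -0.5000 -2.0000]
Step 2: x=[1.6250 4.1875 6.1875] v=[0.7500 -1.1250 -1.6250]
Step 3: x=[1.8907 3.4844 5.6250] v=[0.5313 -1.4063 -1.1250]
Step 4: x=[1.8048 2.9180 5.2774] v=[-0.1719 -1.1329 -0.6953]
Step 5: x=[1.2472 2.6631 5.0899] v=[-1.1153 -0.5098 -0.3750]
Max displacement = 3.9101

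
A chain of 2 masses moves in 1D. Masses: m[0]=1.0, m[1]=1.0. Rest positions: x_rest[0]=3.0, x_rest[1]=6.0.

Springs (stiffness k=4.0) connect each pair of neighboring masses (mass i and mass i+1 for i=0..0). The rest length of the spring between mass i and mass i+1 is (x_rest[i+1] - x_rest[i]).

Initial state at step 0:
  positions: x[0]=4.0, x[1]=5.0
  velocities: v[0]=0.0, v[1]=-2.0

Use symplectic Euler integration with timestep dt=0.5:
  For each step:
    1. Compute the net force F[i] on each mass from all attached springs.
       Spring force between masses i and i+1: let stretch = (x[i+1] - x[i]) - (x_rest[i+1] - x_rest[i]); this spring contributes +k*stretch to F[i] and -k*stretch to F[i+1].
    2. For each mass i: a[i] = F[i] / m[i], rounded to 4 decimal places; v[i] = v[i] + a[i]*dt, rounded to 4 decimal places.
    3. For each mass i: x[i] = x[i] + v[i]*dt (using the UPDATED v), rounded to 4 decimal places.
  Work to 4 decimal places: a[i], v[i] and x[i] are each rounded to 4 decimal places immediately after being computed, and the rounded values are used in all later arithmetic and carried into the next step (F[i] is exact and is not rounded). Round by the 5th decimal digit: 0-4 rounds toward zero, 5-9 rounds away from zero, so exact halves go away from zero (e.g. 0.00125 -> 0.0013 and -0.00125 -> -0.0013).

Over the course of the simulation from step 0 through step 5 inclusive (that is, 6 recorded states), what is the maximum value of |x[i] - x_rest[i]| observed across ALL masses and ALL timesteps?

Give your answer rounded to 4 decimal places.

Step 0: x=[4.0000 5.0000] v=[0.0000 -2.0000]
Step 1: x=[2.0000 6.0000] v=[-4.0000 2.0000]
Step 2: x=[1.0000 6.0000] v=[-2.0000 0.0000]
Step 3: x=[2.0000 4.0000] v=[2.0000 -4.0000]
Step 4: x=[2.0000 3.0000] v=[0.0000 -2.0000]
Step 5: x=[0.0000 4.0000] v=[-4.0000 2.0000]
Max displacement = 3.0000

Answer: 3.0000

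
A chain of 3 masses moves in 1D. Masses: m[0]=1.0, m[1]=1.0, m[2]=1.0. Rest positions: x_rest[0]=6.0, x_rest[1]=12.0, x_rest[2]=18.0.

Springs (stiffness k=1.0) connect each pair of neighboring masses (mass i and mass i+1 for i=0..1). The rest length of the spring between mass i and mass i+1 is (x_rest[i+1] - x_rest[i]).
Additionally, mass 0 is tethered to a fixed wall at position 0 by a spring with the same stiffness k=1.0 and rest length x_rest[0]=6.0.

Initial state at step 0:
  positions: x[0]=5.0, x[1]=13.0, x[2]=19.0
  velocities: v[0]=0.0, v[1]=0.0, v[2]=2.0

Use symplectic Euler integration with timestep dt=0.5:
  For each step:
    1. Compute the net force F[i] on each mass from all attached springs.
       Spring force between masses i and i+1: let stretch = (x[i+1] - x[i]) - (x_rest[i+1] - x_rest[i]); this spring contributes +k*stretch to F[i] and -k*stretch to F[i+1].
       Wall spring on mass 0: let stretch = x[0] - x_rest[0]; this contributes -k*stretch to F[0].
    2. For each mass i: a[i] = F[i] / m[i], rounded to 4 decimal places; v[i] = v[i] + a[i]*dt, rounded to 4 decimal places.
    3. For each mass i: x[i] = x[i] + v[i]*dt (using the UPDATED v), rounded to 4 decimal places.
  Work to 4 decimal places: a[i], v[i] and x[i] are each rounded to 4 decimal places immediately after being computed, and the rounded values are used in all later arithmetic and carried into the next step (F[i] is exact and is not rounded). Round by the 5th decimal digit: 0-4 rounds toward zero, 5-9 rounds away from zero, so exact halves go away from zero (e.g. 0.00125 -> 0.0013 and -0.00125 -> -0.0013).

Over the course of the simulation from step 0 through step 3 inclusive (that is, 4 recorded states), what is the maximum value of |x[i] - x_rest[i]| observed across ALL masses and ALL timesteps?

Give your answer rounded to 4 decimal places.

Answer: 2.6407

Derivation:
Step 0: x=[5.0000 13.0000 19.0000] v=[0.0000 0.0000 2.0000]
Step 1: x=[5.7500 12.5000 20.0000] v=[1.5000 -1.0000 2.0000]
Step 2: x=[6.7500 12.1875 20.6250] v=[2.0000 -0.6250 1.2500]
Step 3: x=[7.4219 12.6250 20.6407] v=[1.3438 0.8750 0.0313]
Max displacement = 2.6407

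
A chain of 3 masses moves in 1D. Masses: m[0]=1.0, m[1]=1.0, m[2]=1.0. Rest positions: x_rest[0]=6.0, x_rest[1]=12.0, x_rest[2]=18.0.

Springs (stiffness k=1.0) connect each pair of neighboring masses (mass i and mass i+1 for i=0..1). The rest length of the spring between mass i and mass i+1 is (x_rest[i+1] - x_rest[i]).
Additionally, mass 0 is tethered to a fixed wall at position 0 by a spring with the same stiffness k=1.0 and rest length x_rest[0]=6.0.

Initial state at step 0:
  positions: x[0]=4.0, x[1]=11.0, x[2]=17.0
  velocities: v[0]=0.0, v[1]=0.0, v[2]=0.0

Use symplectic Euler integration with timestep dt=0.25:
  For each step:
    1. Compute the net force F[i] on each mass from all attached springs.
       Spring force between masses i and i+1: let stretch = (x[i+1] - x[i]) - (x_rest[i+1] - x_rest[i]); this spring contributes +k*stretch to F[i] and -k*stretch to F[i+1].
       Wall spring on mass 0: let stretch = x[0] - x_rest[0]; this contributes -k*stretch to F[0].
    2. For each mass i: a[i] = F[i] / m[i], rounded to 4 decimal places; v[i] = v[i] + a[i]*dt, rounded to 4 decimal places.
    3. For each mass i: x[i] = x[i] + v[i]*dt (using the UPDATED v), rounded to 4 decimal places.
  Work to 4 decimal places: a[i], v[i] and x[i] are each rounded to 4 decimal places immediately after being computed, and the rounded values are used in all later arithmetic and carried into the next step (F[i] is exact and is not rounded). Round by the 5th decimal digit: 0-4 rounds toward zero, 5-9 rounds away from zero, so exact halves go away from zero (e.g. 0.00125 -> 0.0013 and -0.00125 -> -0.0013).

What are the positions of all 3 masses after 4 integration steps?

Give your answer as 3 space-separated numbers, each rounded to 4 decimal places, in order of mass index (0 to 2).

Step 0: x=[4.0000 11.0000 17.0000] v=[0.0000 0.0000 0.0000]
Step 1: x=[4.1875 10.9375 17.0000] v=[0.7500 -0.2500 0.0000]
Step 2: x=[4.5352 10.8320 16.9961] v=[1.3906 -0.4219 -0.0156]
Step 3: x=[4.9930 10.7182 16.9820] v=[1.8310 -0.4551 -0.0566]
Step 4: x=[5.4965 10.6381 16.9514] v=[2.0141 -0.3205 -0.1226]

Answer: 5.4965 10.6381 16.9514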